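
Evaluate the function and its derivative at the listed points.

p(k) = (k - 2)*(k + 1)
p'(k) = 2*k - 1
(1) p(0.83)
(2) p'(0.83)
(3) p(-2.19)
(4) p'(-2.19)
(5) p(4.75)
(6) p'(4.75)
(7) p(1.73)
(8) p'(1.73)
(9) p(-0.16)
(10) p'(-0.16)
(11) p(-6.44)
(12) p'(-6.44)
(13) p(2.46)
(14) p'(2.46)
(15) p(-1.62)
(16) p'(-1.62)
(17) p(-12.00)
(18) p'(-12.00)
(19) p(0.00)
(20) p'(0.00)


(1) = -2.14
(2) = 0.66
(3) = 4.99
(4) = -5.38
(5) = 15.81
(6) = 8.50
(7) = -0.74
(8) = 2.46
(9) = -1.81
(10) = -1.32
(11) = 45.91
(12) = -13.88
(13) = 1.59
(14) = 3.92
(15) = 2.24
(16) = -4.24
(17) = 154.00
(18) = -25.00
(19) = -2.00
(20) = -1.00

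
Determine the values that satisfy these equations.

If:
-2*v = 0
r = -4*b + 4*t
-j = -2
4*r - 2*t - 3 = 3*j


Then:
b = 7*t/8 - 9/16
j = 2
r = t/2 + 9/4
v = 0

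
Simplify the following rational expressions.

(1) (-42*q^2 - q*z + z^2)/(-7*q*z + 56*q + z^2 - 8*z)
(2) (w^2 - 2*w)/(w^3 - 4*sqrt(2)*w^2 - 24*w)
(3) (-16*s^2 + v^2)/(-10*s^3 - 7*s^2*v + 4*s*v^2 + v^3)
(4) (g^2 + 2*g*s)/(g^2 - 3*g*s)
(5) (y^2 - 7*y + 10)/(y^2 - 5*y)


(1) = (6*q + z)/(z - 8)
(2) = (w - 2)/(w^2 - 4*sqrt(2)*w - 24)
(3) = (16*s^2 - v^2)/(10*s^3 + 7*s^2*v - 4*s*v^2 - v^3)
(4) = (-g - 2*s)/(-g + 3*s)
(5) = (y - 2)/y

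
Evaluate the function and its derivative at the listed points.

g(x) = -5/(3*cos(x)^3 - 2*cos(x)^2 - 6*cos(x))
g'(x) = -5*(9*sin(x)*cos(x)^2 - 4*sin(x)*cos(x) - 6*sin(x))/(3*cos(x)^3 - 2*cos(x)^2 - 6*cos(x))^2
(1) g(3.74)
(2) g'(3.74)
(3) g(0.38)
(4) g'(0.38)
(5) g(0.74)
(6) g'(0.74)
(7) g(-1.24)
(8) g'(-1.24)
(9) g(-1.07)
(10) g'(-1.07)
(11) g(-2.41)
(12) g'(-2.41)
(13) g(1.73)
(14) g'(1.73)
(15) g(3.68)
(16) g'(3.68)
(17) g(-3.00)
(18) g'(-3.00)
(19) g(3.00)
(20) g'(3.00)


(1) = -2.63
(2) = 2.69
(3) = 1.02
(4) = 0.15
(5) = 1.16
(6) = 0.73
(7) = 2.43
(8) = -7.10
(9) = 1.66
(10) = -2.83
(11) = -2.36
(12) = 1.45
(13) = -5.62
(14) = 32.11
(15) = -2.81
(16) = 3.30
(17) = -4.68
(18) = 4.19
(19) = -4.68
(20) = -4.19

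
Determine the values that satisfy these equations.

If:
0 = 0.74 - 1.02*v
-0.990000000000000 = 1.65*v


Then:
No Solution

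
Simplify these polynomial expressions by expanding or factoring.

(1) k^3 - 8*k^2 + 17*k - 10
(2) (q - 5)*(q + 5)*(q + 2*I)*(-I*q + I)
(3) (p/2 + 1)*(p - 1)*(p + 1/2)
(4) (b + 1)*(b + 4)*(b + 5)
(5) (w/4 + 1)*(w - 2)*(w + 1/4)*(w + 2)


(1) = (k - 5)*(k - 2)*(k - 1)
(2) = -I*q^4 + 2*q^3 + I*q^3 - 2*q^2 + 25*I*q^2 - 50*q - 25*I*q + 50
(3) = p^3/2 + 3*p^2/4 - 3*p/4 - 1/2
(4) = b^3 + 10*b^2 + 29*b + 20
(5) = w^4/4 + 17*w^3/16 - 3*w^2/4 - 17*w/4 - 1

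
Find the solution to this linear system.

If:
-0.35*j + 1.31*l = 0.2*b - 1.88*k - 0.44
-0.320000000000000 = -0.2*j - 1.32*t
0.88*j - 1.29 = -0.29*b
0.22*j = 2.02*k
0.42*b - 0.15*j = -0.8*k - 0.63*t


Then:
b = 0.17
j = 1.41
k = 0.15
l = -0.15
t = 0.03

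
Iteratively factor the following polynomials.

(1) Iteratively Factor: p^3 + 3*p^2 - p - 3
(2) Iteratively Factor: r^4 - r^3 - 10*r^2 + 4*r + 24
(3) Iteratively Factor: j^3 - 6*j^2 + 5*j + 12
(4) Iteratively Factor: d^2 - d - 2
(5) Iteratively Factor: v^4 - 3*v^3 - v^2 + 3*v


(1) = (p + 1)*(p^2 + 2*p - 3) = (p + 1)*(p + 3)*(p - 1)
(2) = (r - 3)*(r^3 + 2*r^2 - 4*r - 8) = (r - 3)*(r + 2)*(r^2 - 4) = (r - 3)*(r - 2)*(r + 2)*(r + 2)
(3) = (j - 3)*(j^2 - 3*j - 4) = (j - 4)*(j - 3)*(j + 1)
(4) = (d - 2)*(d + 1)
(5) = (v + 1)*(v^3 - 4*v^2 + 3*v) = v*(v + 1)*(v^2 - 4*v + 3) = v*(v - 3)*(v + 1)*(v - 1)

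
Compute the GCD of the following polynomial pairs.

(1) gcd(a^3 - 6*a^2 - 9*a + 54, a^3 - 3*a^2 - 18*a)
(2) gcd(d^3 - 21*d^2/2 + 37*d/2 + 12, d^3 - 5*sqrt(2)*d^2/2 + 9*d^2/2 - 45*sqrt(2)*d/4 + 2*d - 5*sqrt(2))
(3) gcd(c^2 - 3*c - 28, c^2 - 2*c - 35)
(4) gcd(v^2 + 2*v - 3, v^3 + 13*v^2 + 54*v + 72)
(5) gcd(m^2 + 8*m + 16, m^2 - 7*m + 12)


(1) = a^2 - 3*a - 18
(2) = gcd((d - 8)*(d - 3)*(d + 1/2), (d + 1/2)*(d + 4)*(d - 5*sqrt(2)/2)) = d + 1/2
(3) = c - 7
(4) = gcd((v - 1)*(v + 3), (v + 3)*(v + 4)*(v + 6)) = v + 3
(5) = gcd((m + 4)^2, (m - 4)*(m - 3)) = 1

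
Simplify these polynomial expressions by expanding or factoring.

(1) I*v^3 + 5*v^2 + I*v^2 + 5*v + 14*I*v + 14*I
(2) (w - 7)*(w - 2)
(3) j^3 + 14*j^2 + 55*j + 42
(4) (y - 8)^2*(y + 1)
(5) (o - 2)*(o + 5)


(1) = (v - 7*I)*(v + 2*I)*(I*v + I)
(2) = w^2 - 9*w + 14
(3) = (j + 1)*(j + 6)*(j + 7)
(4) = y^3 - 15*y^2 + 48*y + 64
(5) = o^2 + 3*o - 10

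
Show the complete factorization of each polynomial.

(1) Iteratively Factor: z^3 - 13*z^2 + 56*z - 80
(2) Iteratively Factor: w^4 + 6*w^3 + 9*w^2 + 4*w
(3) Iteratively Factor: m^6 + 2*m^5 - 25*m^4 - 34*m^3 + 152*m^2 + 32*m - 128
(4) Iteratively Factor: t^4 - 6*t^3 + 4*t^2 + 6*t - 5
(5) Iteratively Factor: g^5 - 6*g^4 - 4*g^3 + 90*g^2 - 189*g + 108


(1) = (z - 4)*(z^2 - 9*z + 20) = (z - 5)*(z - 4)*(z - 4)
(2) = (w + 1)*(w^3 + 5*w^2 + 4*w) = w*(w + 1)*(w^2 + 5*w + 4) = w*(w + 1)^2*(w + 4)
(3) = (m + 1)*(m^5 + m^4 - 26*m^3 - 8*m^2 + 160*m - 128) = (m - 4)*(m + 1)*(m^4 + 5*m^3 - 6*m^2 - 32*m + 32) = (m - 4)*(m - 2)*(m + 1)*(m^3 + 7*m^2 + 8*m - 16) = (m - 4)*(m - 2)*(m + 1)*(m + 4)*(m^2 + 3*m - 4) = (m - 4)*(m - 2)*(m + 1)*(m + 4)^2*(m - 1)
(4) = (t - 1)*(t^3 - 5*t^2 - t + 5) = (t - 1)^2*(t^2 - 4*t - 5) = (t - 5)*(t - 1)^2*(t + 1)
(5) = (g - 3)*(g^4 - 3*g^3 - 13*g^2 + 51*g - 36) = (g - 3)*(g + 4)*(g^3 - 7*g^2 + 15*g - 9) = (g - 3)^2*(g + 4)*(g^2 - 4*g + 3) = (g - 3)^3*(g + 4)*(g - 1)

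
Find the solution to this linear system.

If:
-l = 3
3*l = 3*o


Then:
l = -3
o = -3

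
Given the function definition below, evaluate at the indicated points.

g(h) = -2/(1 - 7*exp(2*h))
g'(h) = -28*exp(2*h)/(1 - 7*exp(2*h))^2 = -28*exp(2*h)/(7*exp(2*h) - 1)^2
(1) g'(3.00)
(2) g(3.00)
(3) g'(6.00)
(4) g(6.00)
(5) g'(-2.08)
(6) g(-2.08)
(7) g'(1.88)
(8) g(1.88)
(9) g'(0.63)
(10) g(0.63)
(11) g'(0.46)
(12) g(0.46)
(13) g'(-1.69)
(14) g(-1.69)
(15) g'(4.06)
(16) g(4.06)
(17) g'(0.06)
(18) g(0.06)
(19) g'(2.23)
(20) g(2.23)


(1) = -0.00
(2) = 0.00
(3) = -0.00
(4) = 0.00
(5) = -0.55
(6) = -2.25
(7) = -0.01
(8) = 0.01
(9) = -0.18
(10) = 0.08
(11) = -0.26
(12) = 0.12
(13) = -1.64
(14) = -2.63
(15) = -0.00
(16) = 0.00
(17) = -0.66
(18) = 0.29
(19) = -0.01
(20) = 0.00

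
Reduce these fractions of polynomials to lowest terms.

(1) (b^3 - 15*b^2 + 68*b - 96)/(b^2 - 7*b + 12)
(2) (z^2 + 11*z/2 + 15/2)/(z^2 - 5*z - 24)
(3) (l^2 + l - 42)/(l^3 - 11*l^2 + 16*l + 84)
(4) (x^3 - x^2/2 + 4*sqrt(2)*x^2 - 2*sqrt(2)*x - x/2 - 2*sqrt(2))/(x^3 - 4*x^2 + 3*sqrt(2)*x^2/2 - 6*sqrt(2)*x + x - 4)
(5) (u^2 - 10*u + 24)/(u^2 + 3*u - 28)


(1) = b - 8
(2) = (2*z + 5)/(2*z - 16)
(3) = (l + 7)/(l^2 - 5*l - 14)
(4) = (4*x^3 + x^2*(-2 + 16*sqrt(2)) + x*(-8*sqrt(2) - 2) - 8*sqrt(2))/(4*x^3 + x^2*(-16 + 6*sqrt(2)) + x*(4 - 24*sqrt(2)) - 16)
(5) = (u - 6)/(u + 7)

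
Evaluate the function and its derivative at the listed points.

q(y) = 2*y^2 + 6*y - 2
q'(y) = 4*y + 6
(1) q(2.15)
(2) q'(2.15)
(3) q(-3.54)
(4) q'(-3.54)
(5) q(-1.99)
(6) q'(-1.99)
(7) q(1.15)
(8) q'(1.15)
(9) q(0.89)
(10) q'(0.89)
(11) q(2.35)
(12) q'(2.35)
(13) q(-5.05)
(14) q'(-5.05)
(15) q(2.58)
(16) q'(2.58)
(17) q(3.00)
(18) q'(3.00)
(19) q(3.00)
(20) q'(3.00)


(1) = 20.14
(2) = 14.60
(3) = 1.82
(4) = -8.16
(5) = -6.02
(6) = -1.96
(7) = 7.54
(8) = 10.60
(9) = 4.92
(10) = 9.56
(11) = 23.15
(12) = 15.40
(13) = 18.70
(14) = -14.20
(15) = 26.79
(16) = 16.32
(17) = 34.00
(18) = 18.00
(19) = 34.00
(20) = 18.00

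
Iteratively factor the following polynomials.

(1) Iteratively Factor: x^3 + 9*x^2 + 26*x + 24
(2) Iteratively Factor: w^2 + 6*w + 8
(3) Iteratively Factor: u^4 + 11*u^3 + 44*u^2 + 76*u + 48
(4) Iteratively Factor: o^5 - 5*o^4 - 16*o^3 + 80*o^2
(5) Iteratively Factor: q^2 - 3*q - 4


(1) = (x + 3)*(x^2 + 6*x + 8) = (x + 3)*(x + 4)*(x + 2)
(2) = (w + 4)*(w + 2)
(3) = (u + 4)*(u^3 + 7*u^2 + 16*u + 12) = (u + 2)*(u + 4)*(u^2 + 5*u + 6) = (u + 2)*(u + 3)*(u + 4)*(u + 2)
(4) = (o + 4)*(o^4 - 9*o^3 + 20*o^2) = (o - 5)*(o + 4)*(o^3 - 4*o^2) = o*(o - 5)*(o + 4)*(o^2 - 4*o) = o*(o - 5)*(o - 4)*(o + 4)*(o)
(5) = (q - 4)*(q + 1)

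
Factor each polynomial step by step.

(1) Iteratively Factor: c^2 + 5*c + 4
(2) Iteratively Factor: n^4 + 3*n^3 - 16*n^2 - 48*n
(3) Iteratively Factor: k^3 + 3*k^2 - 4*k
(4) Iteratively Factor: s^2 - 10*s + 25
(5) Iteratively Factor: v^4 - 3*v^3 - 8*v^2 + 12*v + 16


(1) = (c + 1)*(c + 4)
(2) = (n - 4)*(n^3 + 7*n^2 + 12*n) = (n - 4)*(n + 4)*(n^2 + 3*n) = (n - 4)*(n + 3)*(n + 4)*(n)
(3) = (k)*(k^2 + 3*k - 4) = k*(k + 4)*(k - 1)
(4) = (s - 5)*(s - 5)
(5) = (v - 4)*(v^3 + v^2 - 4*v - 4) = (v - 4)*(v + 2)*(v^2 - v - 2) = (v - 4)*(v + 1)*(v + 2)*(v - 2)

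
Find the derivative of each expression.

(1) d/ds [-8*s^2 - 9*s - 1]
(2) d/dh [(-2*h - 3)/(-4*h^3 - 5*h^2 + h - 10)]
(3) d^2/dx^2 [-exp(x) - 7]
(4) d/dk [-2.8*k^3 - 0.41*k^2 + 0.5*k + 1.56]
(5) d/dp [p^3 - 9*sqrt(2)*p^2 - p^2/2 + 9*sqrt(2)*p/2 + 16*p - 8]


(1) = -16*s - 9
(2) = (8*h^3 + 10*h^2 - 2*h - (2*h + 3)*(12*h^2 + 10*h - 1) + 20)/(4*h^3 + 5*h^2 - h + 10)^2
(3) = -exp(x)
(4) = -8.4*k^2 - 0.82*k + 0.5
(5) = 3*p^2 - 18*sqrt(2)*p - p + 9*sqrt(2)/2 + 16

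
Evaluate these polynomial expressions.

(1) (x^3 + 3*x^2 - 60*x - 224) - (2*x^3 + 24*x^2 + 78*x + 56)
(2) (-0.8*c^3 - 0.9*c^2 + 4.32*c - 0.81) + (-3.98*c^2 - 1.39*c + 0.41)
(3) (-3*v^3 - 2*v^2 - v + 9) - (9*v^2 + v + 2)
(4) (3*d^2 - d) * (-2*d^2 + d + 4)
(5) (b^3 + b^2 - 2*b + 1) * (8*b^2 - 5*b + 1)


(1) = -x^3 - 21*x^2 - 138*x - 280
(2) = -0.8*c^3 - 4.88*c^2 + 2.93*c - 0.4
(3) = -3*v^3 - 11*v^2 - 2*v + 7
(4) = -6*d^4 + 5*d^3 + 11*d^2 - 4*d
(5) = 8*b^5 + 3*b^4 - 20*b^3 + 19*b^2 - 7*b + 1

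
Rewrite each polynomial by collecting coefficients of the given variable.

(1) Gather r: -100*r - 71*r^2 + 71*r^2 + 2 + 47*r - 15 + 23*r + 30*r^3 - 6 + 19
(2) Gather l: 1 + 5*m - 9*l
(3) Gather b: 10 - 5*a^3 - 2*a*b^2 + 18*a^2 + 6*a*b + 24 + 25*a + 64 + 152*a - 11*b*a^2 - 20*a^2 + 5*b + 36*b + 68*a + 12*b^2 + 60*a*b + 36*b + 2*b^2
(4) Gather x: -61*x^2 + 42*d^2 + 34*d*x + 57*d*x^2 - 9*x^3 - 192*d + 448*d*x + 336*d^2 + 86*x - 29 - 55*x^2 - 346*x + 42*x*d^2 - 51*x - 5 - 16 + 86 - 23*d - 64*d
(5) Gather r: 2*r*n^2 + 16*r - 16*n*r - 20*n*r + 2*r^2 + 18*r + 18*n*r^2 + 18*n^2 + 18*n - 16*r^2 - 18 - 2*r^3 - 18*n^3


(1) = 30*r^3 - 30*r
(2) = -9*l + 5*m + 1
(3) = -5*a^3 - 2*a^2 + 245*a + b^2*(14 - 2*a) + b*(-11*a^2 + 66*a + 77) + 98
(4) = 378*d^2 - 279*d - 9*x^3 + x^2*(57*d - 116) + x*(42*d^2 + 482*d - 311) + 36
(5) = -18*n^3 + 18*n^2 + 18*n - 2*r^3 + r^2*(18*n - 14) + r*(2*n^2 - 36*n + 34) - 18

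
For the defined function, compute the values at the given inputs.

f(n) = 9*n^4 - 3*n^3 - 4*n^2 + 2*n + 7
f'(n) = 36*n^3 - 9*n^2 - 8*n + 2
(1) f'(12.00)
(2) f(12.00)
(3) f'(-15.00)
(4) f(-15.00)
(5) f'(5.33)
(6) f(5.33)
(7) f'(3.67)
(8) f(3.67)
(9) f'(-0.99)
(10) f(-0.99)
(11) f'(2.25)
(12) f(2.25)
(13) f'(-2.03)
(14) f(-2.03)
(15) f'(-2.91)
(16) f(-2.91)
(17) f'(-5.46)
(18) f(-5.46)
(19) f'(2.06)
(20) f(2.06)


(1) = 60818.00
(2) = 180895.00
(3) = -123403.00
(4) = 464827.00
(5) = 5154.78
(6) = 6713.36
(7) = 1630.93
(8) = 1444.87
(9) = -33.83
(10) = 12.66
(11) = 348.50
(12) = 187.74
(13) = -320.00
(14) = 164.39
(15) = -938.05
(16) = 686.61
(17) = -6082.39
(18) = 8363.73
(19) = 262.03
(20) = 129.99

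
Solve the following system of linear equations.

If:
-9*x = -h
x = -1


Then:
h = -9
x = -1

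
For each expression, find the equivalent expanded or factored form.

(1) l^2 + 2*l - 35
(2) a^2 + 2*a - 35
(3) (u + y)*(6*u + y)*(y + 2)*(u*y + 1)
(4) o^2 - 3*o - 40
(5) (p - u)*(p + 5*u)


(1) = (l - 5)*(l + 7)
(2) = (a - 5)*(a + 7)
(3) = 6*u^3*y^2 + 12*u^3*y + 7*u^2*y^3 + 14*u^2*y^2 + 6*u^2*y + 12*u^2 + u*y^4 + 2*u*y^3 + 7*u*y^2 + 14*u*y + y^3 + 2*y^2
(4) = (o - 8)*(o + 5)
(5) = p^2 + 4*p*u - 5*u^2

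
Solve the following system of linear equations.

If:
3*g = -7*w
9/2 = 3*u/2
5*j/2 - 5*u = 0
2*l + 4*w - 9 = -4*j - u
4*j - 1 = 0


Then:
No Solution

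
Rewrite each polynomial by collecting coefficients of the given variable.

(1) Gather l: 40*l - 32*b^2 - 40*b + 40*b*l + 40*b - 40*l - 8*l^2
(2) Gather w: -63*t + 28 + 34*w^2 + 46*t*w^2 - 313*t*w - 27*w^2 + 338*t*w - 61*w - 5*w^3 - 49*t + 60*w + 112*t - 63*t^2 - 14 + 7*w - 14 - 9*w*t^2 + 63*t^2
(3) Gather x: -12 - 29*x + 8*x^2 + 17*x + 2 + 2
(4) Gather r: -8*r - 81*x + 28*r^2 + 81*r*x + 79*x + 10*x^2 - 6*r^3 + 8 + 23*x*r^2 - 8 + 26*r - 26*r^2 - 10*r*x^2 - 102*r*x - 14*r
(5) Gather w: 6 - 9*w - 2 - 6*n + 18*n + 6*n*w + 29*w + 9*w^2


(1) = -32*b^2 + 40*b*l - 8*l^2
(2) = -5*w^3 + w^2*(46*t + 7) + w*(-9*t^2 + 25*t + 6)
(3) = 8*x^2 - 12*x - 8
(4) = -6*r^3 + r^2*(23*x + 2) + r*(-10*x^2 - 21*x + 4) + 10*x^2 - 2*x
(5) = 12*n + 9*w^2 + w*(6*n + 20) + 4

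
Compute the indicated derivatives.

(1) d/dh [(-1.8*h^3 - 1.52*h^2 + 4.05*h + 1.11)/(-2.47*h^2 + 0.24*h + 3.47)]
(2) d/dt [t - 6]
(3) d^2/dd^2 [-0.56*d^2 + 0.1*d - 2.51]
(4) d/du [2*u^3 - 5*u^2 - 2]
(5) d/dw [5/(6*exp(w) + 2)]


(1) = (4.446*h^4 - 0.864*h^3 - 9.0993*h^2 - 5.0654*h + 13.7871)/(6.1009*h^4 - 1.1856*h^3 - 17.0842*h^2 + 1.6656*h + 12.0409)
(2) = 1
(3) = -1.12000000000000
(4) = 2*u*(3*u - 5)
(5) = -15*exp(w)/(2*(3*exp(w) + 1)^2)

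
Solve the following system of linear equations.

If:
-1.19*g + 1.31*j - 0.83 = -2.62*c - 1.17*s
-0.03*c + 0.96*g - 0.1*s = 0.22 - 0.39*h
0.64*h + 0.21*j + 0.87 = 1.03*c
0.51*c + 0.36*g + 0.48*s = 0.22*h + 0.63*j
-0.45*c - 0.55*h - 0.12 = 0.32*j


Then:
c = 0.40
g = 0.59
h = -0.95
j = 0.71
s = -0.37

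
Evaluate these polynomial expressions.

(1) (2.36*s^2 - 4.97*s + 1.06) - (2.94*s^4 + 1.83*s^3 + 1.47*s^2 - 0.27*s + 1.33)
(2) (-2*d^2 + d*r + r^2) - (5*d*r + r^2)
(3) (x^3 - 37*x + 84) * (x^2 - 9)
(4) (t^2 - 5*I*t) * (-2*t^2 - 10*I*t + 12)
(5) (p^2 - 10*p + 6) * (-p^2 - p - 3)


(1) = -2.94*s^4 - 1.83*s^3 + 0.89*s^2 - 4.7*s - 0.27
(2) = -2*d^2 - 4*d*r
(3) = x^5 - 46*x^3 + 84*x^2 + 333*x - 756
(4) = -2*t^4 - 38*t^2 - 60*I*t
(5) = -p^4 + 9*p^3 + p^2 + 24*p - 18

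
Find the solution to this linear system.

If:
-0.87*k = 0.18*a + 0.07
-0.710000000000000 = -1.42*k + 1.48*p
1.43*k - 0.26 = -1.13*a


Then:
a = 0.45
k = -0.17
p = -0.65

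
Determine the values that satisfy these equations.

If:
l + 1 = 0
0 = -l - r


Then:
l = -1
r = 1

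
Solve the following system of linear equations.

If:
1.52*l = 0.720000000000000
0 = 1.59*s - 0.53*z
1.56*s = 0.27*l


Then:
l = 0.47
s = 0.08
z = 0.25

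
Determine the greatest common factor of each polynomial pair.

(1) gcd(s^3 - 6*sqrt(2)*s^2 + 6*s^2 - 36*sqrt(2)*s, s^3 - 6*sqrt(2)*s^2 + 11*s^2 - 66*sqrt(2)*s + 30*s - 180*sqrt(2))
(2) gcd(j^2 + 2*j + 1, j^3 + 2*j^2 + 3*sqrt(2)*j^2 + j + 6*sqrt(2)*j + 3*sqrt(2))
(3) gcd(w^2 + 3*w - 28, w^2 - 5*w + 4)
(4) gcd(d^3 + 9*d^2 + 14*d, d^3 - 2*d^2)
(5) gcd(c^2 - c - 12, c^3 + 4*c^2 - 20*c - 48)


(1) = gcd(s*(s + 6)*(s - 6*sqrt(2)), (s + 5)*(s + 6)*(s - 6*sqrt(2))) = s^2 + s*(6 - 6*sqrt(2)) - 36*sqrt(2)
(2) = gcd((j + 1)^2, (j + 1)^2*(j + 3*sqrt(2))) = j^2 + 2*j + 1
(3) = gcd((w - 4)*(w + 7), (w - 4)*(w - 1)) = w - 4
(4) = d
(5) = gcd((c - 4)*(c + 3), (c - 4)*(c + 2)*(c + 6)) = c - 4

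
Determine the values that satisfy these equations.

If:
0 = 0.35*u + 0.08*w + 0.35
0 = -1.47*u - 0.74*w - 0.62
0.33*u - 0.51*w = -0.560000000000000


Then:
No Solution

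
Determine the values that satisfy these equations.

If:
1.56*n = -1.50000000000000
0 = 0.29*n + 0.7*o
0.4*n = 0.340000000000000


Then:
No Solution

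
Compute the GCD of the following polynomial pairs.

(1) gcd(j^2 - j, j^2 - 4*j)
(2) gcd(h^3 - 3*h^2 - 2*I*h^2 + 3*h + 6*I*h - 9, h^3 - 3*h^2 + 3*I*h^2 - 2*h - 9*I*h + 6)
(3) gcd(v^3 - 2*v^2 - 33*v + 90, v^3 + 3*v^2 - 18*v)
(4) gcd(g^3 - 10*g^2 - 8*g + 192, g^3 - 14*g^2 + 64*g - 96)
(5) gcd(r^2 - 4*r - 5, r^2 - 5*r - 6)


(1) = j
(2) = gcd((h - 3)*(h - 3*I)*(h + I), (h - 3)*(h + I)*(h + 2*I)) = h^2 + h*(-3 + I) - 3*I
(3) = v^2 + 3*v - 18
(4) = gcd((g - 8)*(g - 6)*(g + 4), (g - 6)*(g - 4)^2) = g - 6
(5) = r + 1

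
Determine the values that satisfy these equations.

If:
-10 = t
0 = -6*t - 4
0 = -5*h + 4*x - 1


Then:
No Solution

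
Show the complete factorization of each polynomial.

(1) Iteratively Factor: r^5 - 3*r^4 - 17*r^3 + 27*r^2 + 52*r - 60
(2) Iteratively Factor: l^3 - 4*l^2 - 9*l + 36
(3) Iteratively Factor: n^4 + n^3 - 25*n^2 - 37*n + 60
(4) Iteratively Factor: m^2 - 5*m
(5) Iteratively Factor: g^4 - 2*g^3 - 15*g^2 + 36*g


(1) = (r - 1)*(r^4 - 2*r^3 - 19*r^2 + 8*r + 60) = (r - 1)*(r + 3)*(r^3 - 5*r^2 - 4*r + 20) = (r - 5)*(r - 1)*(r + 3)*(r^2 - 4) = (r - 5)*(r - 2)*(r - 1)*(r + 3)*(r + 2)
(2) = (l + 3)*(l^2 - 7*l + 12) = (l - 3)*(l + 3)*(l - 4)
(3) = (n - 1)*(n^3 + 2*n^2 - 23*n - 60) = (n - 5)*(n - 1)*(n^2 + 7*n + 12) = (n - 5)*(n - 1)*(n + 3)*(n + 4)
(4) = (m)*(m - 5)
(5) = (g - 3)*(g^3 + g^2 - 12*g) = (g - 3)*(g + 4)*(g^2 - 3*g) = g*(g - 3)*(g + 4)*(g - 3)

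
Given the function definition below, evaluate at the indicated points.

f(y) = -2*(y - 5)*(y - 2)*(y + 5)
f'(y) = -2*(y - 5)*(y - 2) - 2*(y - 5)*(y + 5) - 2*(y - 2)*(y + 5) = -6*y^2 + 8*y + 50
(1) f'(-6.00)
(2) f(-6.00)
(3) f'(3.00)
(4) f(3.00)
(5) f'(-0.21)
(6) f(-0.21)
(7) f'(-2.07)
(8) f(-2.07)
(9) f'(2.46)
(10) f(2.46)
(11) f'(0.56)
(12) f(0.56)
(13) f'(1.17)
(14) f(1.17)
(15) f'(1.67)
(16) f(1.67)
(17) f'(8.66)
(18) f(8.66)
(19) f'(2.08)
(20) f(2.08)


(1) = -214.00
(2) = 176.00
(3) = 20.00
(4) = 32.00
(5) = 48.06
(6) = -110.31
(7) = 7.73
(8) = -168.62
(9) = 33.37
(10) = 17.43
(11) = 52.60
(12) = -71.10
(13) = 51.15
(14) = -39.23
(15) = 46.63
(16) = -14.66
(17) = -330.69
(18) = -665.94
(19) = 40.68
(20) = 3.31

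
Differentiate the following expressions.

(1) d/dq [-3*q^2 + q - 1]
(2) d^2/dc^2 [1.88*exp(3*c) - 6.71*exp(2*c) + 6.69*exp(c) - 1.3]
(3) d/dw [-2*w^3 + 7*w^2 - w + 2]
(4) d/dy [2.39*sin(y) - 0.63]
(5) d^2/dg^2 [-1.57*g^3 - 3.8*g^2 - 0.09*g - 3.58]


(1) = 1 - 6*q
(2) = (16.92*exp(2*c) - 26.84*exp(c) + 6.69)*exp(c)
(3) = -6*w^2 + 14*w - 1
(4) = 2.39*cos(y)
(5) = -9.42*g - 7.6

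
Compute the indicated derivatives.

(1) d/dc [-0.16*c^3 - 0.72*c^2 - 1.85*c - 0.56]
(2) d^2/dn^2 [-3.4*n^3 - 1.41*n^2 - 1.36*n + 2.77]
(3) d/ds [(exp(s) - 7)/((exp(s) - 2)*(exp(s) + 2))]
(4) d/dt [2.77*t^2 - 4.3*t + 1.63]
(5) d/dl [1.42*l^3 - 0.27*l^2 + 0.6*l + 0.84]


(1) = -0.48*c^2 - 1.44*c - 1.85
(2) = -20.4*n - 2.82
(3) = (-exp(2*s) + 14*exp(s) - 4)*exp(s)/(exp(4*s) - 8*exp(2*s) + 16)
(4) = 5.54*t - 4.3
(5) = 4.26*l^2 - 0.54*l + 0.6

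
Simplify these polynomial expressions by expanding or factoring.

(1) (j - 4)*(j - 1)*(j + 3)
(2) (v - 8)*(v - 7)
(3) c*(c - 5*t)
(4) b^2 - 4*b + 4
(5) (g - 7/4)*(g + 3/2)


(1) = j^3 - 2*j^2 - 11*j + 12
(2) = v^2 - 15*v + 56
(3) = c^2 - 5*c*t
(4) = (b - 2)^2
(5) = g^2 - g/4 - 21/8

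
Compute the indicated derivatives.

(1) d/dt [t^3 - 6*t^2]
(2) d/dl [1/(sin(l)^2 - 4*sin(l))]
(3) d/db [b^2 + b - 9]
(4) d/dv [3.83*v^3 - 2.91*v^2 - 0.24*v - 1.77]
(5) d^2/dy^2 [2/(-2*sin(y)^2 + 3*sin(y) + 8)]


(1) = 3*t*(t - 4)
(2) = 2*(2 - sin(l))*cos(l)/((sin(l) - 4)^2*sin(l)^2)
(3) = 2*b + 1
(4) = 11.49*v^2 - 5.82*v - 0.24
(5) = 2*(-16*sin(y)^4 + 18*sin(y)^3 - 49*sin(y)^2 - 12*sin(y) + 50)/(3*sin(y) + cos(2*y) + 7)^3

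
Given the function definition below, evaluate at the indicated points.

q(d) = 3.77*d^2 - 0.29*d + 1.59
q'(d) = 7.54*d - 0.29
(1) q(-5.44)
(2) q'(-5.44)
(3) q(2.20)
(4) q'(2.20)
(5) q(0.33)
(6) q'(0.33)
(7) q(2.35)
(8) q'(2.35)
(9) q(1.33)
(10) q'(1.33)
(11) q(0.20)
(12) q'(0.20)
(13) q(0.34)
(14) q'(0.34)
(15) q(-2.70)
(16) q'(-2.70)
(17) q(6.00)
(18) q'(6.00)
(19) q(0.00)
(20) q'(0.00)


(1) = 114.74
(2) = -41.31
(3) = 19.20
(4) = 16.30
(5) = 1.90
(6) = 2.20
(7) = 21.73
(8) = 17.43
(9) = 7.87
(10) = 9.74
(11) = 1.68
(12) = 1.22
(13) = 1.93
(14) = 2.27
(15) = 29.86
(16) = -20.65
(17) = 135.57
(18) = 44.95
(19) = 1.59
(20) = -0.29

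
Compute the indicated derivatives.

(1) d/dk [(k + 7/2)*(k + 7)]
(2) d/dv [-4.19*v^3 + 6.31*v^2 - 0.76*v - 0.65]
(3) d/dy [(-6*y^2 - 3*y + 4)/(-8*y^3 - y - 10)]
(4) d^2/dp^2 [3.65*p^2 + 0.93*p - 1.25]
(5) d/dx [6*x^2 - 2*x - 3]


(1) = 2*k + 21/2
(2) = -12.57*v^2 + 12.62*v - 0.76
(3) = (3*(4*y + 1)*(8*y^3 + y + 10) - (24*y^2 + 1)*(6*y^2 + 3*y - 4))/(8*y^3 + y + 10)^2
(4) = 7.30000000000000
(5) = 12*x - 2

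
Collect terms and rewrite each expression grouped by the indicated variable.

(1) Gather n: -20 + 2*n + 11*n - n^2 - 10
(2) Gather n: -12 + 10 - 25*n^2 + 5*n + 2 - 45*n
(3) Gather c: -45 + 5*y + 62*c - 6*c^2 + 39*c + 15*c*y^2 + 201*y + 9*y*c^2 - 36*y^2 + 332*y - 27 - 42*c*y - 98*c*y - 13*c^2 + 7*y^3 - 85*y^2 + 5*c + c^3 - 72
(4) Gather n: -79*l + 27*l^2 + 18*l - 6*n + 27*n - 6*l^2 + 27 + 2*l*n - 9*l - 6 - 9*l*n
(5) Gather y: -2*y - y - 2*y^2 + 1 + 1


(1) = -n^2 + 13*n - 30
(2) = -25*n^2 - 40*n
(3) = c^3 + c^2*(9*y - 19) + c*(15*y^2 - 140*y + 106) + 7*y^3 - 121*y^2 + 538*y - 144
(4) = 21*l^2 - 70*l + n*(21 - 7*l) + 21
(5) = -2*y^2 - 3*y + 2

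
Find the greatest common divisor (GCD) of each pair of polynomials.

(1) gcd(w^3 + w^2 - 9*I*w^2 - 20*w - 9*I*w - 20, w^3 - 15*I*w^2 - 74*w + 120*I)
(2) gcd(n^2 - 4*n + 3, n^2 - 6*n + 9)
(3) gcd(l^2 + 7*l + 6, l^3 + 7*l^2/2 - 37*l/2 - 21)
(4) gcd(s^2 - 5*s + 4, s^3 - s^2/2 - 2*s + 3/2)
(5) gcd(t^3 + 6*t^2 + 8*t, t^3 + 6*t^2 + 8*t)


(1) = w^2 - 9*I*w - 20
(2) = gcd((n - 3)*(n - 1), (n - 3)^2) = n - 3
(3) = gcd((l + 1)*(l + 6), (l - 7/2)*(l + 1)*(l + 6)) = l^2 + 7*l + 6
(4) = gcd((s - 4)*(s - 1), (s - 1)^2*(s + 3/2)) = s - 1
(5) = t^3 + 6*t^2 + 8*t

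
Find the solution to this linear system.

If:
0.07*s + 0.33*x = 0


Then:
s = -4.71428571428571*x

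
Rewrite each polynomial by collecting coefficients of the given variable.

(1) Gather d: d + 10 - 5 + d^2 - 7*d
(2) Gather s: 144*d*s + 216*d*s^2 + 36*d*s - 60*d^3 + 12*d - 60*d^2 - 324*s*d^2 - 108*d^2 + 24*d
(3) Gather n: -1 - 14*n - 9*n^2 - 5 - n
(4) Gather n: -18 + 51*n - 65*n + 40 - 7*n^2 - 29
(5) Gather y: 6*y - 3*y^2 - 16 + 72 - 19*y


(1) = d^2 - 6*d + 5
(2) = -60*d^3 - 168*d^2 + 216*d*s^2 + 36*d + s*(-324*d^2 + 180*d)
(3) = -9*n^2 - 15*n - 6
(4) = -7*n^2 - 14*n - 7
(5) = -3*y^2 - 13*y + 56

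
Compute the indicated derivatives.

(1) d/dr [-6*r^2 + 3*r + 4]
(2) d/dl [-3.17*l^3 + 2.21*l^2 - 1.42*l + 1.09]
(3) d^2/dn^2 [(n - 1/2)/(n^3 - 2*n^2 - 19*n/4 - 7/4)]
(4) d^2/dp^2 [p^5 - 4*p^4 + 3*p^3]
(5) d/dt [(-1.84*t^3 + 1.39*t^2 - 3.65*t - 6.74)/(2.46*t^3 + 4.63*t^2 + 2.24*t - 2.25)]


(1) = 3 - 12*r
(2) = -9.51*l^2 + 4.42*l - 1.42
(3) = 4*(96*n^5 - 288*n^4 + 536*n^3 + 372*n^2 - 876*n - 571)/(64*n^9 - 384*n^8 - 144*n^7 + 2800*n^6 + 2028*n^5 - 6816*n^4 - 12655*n^3 - 8757*n^2 - 2793*n - 343)
(4) = 2*p*(10*p^2 - 24*p + 9)
(5) = (-11.9386*t^4 + 9.7148*t^3 + 82.1743*t^2 + 56.1574*t + 23.3101)/(6.0516*t^6 + 22.7796*t^5 + 32.4577*t^4 + 9.6724*t^3 - 15.8174*t^2 - 10.08*t + 5.0625)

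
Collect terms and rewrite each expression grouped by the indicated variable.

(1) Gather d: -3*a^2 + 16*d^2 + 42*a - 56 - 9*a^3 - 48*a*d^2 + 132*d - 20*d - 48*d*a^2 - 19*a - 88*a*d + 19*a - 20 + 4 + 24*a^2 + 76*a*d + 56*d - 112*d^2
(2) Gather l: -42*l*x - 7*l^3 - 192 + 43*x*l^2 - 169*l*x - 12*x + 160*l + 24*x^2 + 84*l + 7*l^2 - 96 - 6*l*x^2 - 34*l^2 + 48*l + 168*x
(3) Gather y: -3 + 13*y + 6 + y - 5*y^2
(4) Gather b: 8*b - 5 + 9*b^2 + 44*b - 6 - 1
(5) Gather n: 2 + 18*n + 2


(1) = -9*a^3 + 21*a^2 + 42*a + d^2*(-48*a - 96) + d*(-48*a^2 - 12*a + 168) - 72
(2) = -7*l^3 + l^2*(43*x - 27) + l*(-6*x^2 - 211*x + 292) + 24*x^2 + 156*x - 288
(3) = -5*y^2 + 14*y + 3
(4) = 9*b^2 + 52*b - 12
(5) = 18*n + 4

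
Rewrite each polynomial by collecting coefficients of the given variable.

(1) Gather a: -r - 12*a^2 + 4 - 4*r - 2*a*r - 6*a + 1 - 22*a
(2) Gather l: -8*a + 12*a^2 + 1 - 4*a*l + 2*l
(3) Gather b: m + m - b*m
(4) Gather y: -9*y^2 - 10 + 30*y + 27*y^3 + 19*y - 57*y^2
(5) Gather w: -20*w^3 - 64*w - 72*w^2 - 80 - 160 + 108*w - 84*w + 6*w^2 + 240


(1) = -12*a^2 + a*(-2*r - 28) - 5*r + 5
(2) = 12*a^2 - 8*a + l*(2 - 4*a) + 1
(3) = -b*m + 2*m
(4) = 27*y^3 - 66*y^2 + 49*y - 10
(5) = -20*w^3 - 66*w^2 - 40*w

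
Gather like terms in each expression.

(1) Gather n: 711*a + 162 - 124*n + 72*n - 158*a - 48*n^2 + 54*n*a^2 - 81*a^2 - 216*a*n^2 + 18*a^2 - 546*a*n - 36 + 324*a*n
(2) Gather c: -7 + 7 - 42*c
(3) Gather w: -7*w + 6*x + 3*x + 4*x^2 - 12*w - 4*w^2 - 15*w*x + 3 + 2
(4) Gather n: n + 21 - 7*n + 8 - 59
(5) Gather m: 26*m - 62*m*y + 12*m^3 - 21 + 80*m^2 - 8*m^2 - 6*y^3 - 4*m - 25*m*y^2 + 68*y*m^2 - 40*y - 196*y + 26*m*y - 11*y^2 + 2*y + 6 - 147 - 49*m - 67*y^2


(1) = -63*a^2 + 553*a + n^2*(-216*a - 48) + n*(54*a^2 - 222*a - 52) + 126
(2) = -42*c
(3) = -4*w^2 + w*(-15*x - 19) + 4*x^2 + 9*x + 5
(4) = -6*n - 30
(5) = 12*m^3 + m^2*(68*y + 72) + m*(-25*y^2 - 36*y - 27) - 6*y^3 - 78*y^2 - 234*y - 162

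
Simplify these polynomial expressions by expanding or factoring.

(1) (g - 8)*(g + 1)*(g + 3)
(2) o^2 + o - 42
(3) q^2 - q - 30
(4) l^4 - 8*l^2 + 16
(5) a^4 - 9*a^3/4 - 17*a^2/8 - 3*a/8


(1) = g^3 - 4*g^2 - 29*g - 24
(2) = (o - 6)*(o + 7)
(3) = (q - 6)*(q + 5)
(4) = (l - 2)^2*(l + 2)^2
(5) = a*(a - 3)*(a + 1/4)*(a + 1/2)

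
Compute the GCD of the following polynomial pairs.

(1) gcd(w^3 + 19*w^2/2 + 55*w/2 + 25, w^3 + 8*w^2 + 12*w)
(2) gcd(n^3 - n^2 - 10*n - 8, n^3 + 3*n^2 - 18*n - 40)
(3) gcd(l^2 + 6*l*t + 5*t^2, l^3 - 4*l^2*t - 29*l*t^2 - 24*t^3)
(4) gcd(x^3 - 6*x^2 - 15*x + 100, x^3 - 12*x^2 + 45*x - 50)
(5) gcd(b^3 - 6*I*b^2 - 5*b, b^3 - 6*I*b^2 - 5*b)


(1) = w + 2
(2) = n^2 - 2*n - 8
(3) = gcd((l + t)*(l + 5*t), (l - 8*t)*(l + t)*(l + 3*t)) = l + t
(4) = gcd((x - 5)^2*(x + 4), (x - 5)^2*(x - 2)) = x^2 - 10*x + 25
(5) = gcd(b*(b - 5*I)*(b - I), b*(b - 5*I)*(b - I)) = b^3 - 6*I*b^2 - 5*b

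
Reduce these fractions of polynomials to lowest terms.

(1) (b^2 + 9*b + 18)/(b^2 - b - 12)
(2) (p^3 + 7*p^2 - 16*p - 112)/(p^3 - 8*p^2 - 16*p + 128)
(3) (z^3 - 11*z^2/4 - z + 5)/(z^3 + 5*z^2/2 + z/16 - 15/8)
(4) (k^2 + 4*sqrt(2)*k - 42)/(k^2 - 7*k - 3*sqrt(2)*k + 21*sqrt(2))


(1) = (b + 6)/(b - 4)
(2) = (p + 7)/(p - 8)
(3) = (4*z^2 - 16*z + 16)/(4*z^2 + 5*z - 6)
(4) = (k + 7*sqrt(2))/(k - 7)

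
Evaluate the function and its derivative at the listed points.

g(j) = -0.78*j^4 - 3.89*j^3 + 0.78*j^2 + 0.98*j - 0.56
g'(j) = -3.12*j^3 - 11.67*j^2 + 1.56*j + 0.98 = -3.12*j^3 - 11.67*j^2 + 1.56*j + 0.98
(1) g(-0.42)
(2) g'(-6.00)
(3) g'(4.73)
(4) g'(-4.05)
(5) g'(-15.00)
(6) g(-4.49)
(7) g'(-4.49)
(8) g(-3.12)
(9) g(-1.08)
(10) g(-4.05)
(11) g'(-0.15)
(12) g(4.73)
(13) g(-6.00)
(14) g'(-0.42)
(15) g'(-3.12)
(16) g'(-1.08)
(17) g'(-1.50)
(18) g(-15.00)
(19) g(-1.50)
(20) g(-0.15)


(1) = -0.57
(2) = 245.42
(3) = -582.90
(4) = 10.51
(5) = 7881.83
(6) = 45.87
(7) = 41.13
(8) = 48.21
(9) = 3.13
(10) = 56.83
(11) = 0.49
(12) = -780.55
(13) = -149.00
(14) = -1.50
(15) = -22.73
(16) = -10.39
(17) = -17.09
(18) = -26198.51
(19) = 8.91
(20) = -0.68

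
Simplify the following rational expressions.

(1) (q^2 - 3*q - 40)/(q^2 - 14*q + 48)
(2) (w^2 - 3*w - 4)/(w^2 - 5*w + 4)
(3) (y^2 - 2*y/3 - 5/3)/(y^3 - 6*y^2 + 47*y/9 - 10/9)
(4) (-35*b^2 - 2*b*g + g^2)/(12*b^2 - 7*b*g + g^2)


(1) = (q + 5)/(q - 6)
(2) = (w + 1)/(w - 1)
(3) = (9*y^2 - 6*y - 15)/(9*y^3 - 54*y^2 + 47*y - 10)
(4) = (-35*b^2 - 2*b*g + g^2)/(12*b^2 - 7*b*g + g^2)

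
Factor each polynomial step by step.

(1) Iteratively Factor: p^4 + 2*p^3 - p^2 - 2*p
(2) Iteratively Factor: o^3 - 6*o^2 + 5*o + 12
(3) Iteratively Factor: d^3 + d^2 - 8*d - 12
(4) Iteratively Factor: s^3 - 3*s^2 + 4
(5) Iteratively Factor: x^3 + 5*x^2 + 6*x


(1) = (p + 2)*(p^3 - p) = (p + 1)*(p + 2)*(p^2 - p) = p*(p + 1)*(p + 2)*(p - 1)
(2) = (o - 4)*(o^2 - 2*o - 3) = (o - 4)*(o + 1)*(o - 3)
(3) = (d + 2)*(d^2 - d - 6) = (d + 2)^2*(d - 3)
(4) = (s + 1)*(s^2 - 4*s + 4) = (s - 2)*(s + 1)*(s - 2)
(5) = (x)*(x^2 + 5*x + 6) = x*(x + 2)*(x + 3)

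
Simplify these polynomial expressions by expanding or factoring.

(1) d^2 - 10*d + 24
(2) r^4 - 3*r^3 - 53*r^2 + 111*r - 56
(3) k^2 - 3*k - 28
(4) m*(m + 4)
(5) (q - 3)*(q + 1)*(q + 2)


(1) = (d - 6)*(d - 4)
(2) = (r - 8)*(r - 1)^2*(r + 7)
(3) = (k - 7)*(k + 4)
(4) = m^2 + 4*m
(5) = q^3 - 7*q - 6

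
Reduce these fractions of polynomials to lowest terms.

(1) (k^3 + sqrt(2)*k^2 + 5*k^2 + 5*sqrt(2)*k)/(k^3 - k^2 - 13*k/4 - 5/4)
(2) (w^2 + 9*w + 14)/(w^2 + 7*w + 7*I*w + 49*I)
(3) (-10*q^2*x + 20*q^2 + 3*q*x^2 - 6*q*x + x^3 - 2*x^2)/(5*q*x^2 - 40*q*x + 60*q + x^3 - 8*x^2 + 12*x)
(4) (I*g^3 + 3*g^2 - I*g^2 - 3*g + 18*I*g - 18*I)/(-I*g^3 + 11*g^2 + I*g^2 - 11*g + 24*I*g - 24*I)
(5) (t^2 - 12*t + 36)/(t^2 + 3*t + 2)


(1) = (4*k^3 + k^2*(4*sqrt(2) + 20) + 20*sqrt(2)*k)/(4*k^3 - 4*k^2 - 13*k - 5)
(2) = (w + 2)/(w + 7*I)
(3) = (-2*q + x)/(x - 6)
(4) = (-g + 6*I)/(g + 8*I)
(5) = (t^2 - 12*t + 36)/(t^2 + 3*t + 2)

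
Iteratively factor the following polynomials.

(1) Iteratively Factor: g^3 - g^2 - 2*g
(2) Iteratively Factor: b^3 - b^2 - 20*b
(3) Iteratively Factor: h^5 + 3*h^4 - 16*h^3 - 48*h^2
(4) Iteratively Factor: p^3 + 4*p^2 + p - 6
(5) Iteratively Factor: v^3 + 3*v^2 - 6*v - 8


(1) = (g)*(g^2 - g - 2) = g*(g + 1)*(g - 2)
(2) = (b - 5)*(b^2 + 4*b) = (b - 5)*(b + 4)*(b)
(3) = (h)*(h^4 + 3*h^3 - 16*h^2 - 48*h) = h*(h - 4)*(h^3 + 7*h^2 + 12*h) = h^2*(h - 4)*(h^2 + 7*h + 12) = h^2*(h - 4)*(h + 3)*(h + 4)
(4) = (p - 1)*(p^2 + 5*p + 6) = (p - 1)*(p + 2)*(p + 3)
(5) = (v + 1)*(v^2 + 2*v - 8) = (v + 1)*(v + 4)*(v - 2)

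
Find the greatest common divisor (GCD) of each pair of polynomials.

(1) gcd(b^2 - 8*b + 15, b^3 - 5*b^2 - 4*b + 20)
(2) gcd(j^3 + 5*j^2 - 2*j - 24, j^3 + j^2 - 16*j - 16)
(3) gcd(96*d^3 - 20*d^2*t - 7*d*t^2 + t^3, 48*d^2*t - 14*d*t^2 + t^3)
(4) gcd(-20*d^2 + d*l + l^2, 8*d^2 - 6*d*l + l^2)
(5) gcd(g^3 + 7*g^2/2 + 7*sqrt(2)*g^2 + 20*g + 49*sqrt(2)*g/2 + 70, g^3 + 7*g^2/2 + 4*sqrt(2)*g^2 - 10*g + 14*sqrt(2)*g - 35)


(1) = gcd((b - 5)*(b - 3), (b - 5)*(b - 2)*(b + 2)) = b - 5
(2) = j + 4
(3) = -8*d + t
(4) = 4*d - l
(5) = gcd((g + 7/2)*(g + 2*sqrt(2))*(g + 5*sqrt(2)), (g + 7/2)*(g - sqrt(2))*(g + 5*sqrt(2))) = g^2 + g*(7/2 + 5*sqrt(2)) + 35*sqrt(2)/2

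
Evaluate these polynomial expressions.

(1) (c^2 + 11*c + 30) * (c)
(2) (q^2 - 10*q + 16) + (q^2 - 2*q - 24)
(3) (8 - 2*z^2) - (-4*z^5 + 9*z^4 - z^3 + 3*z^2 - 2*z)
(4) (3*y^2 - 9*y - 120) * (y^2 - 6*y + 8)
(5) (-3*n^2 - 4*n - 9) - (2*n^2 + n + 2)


(1) = c^3 + 11*c^2 + 30*c
(2) = 2*q^2 - 12*q - 8
(3) = 4*z^5 - 9*z^4 + z^3 - 5*z^2 + 2*z + 8
(4) = 3*y^4 - 27*y^3 - 42*y^2 + 648*y - 960
(5) = -5*n^2 - 5*n - 11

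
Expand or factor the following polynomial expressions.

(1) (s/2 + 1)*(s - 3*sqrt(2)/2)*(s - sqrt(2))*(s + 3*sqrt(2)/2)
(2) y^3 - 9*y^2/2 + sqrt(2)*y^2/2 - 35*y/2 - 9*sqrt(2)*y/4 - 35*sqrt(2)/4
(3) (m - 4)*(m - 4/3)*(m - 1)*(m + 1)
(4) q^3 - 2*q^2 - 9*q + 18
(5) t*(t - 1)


(1) = s^4/2 - sqrt(2)*s^3/2 + s^3 - 9*s^2/4 - sqrt(2)*s^2 - 9*s/2 + 9*sqrt(2)*s/4 + 9*sqrt(2)/2
(2) = (y - 7)*(y + 5/2)*(y + sqrt(2)/2)
(3) = m^4 - 16*m^3/3 + 13*m^2/3 + 16*m/3 - 16/3
(4) = (q - 3)*(q - 2)*(q + 3)
(5) = t^2 - t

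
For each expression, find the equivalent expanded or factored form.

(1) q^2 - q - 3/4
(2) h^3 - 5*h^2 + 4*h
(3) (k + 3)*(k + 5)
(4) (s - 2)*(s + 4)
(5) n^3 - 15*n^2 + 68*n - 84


(1) = (q - 3/2)*(q + 1/2)
(2) = h*(h - 4)*(h - 1)
(3) = k^2 + 8*k + 15
(4) = s^2 + 2*s - 8
(5) = (n - 7)*(n - 6)*(n - 2)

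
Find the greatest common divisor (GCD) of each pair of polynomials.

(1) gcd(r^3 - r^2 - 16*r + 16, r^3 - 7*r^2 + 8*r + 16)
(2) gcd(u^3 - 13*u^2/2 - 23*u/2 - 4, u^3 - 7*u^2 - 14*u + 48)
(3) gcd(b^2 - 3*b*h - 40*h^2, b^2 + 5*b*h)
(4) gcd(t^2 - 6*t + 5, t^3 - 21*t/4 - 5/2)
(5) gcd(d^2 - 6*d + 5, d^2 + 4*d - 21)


(1) = r - 4
(2) = u - 8
(3) = b + 5*h
(4) = gcd((t - 5)*(t - 1), (t - 5/2)*(t + 1/2)*(t + 2)) = 1
(5) = 1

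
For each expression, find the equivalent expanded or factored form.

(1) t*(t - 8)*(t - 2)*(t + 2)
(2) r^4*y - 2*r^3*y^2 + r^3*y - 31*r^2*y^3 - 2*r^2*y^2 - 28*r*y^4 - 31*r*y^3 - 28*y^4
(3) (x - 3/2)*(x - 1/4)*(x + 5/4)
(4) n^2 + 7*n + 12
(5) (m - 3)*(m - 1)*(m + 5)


(1) = t^4 - 8*t^3 - 4*t^2 + 32*t
(2) = (r - 7*y)*(r + y)*(r + 4*y)*(r*y + y)
(3) = x^3 - x^2/2 - 29*x/16 + 15/32
(4) = (n + 3)*(n + 4)
(5) = m^3 + m^2 - 17*m + 15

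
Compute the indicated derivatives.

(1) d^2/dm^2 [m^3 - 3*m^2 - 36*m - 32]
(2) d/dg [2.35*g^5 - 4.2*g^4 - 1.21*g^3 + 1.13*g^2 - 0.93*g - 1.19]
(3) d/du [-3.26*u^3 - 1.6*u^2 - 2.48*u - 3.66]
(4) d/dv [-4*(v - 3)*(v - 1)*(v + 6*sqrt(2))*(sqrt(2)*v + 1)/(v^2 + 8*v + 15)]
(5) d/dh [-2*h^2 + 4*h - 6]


(1) = 6*m - 6
(2) = 11.75*g^4 - 16.8*g^3 - 3.63*g^2 + 2.26*g - 0.93
(3) = -9.78*u^2 - 3.2*u - 2.48
(4) = 4*(-2*sqrt(2)*v^5 - 20*sqrt(2)*v^4 - 13*v^4 - 208*v^3 + 4*sqrt(2)*v^3 - 130*v^2 + 84*sqrt(2)*v^2 - 234*sqrt(2)*v + 1560*v - 585 + 504*sqrt(2))/(v^4 + 16*v^3 + 94*v^2 + 240*v + 225)
(5) = 4 - 4*h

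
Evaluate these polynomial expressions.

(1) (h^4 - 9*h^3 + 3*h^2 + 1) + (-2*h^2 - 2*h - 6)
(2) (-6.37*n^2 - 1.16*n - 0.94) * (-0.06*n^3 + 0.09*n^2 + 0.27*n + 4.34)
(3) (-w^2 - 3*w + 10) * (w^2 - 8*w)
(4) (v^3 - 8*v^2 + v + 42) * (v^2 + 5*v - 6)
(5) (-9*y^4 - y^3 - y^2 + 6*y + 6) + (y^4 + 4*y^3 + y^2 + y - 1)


(1) = h^4 - 9*h^3 + h^2 - 2*h - 5
(2) = 0.3822*n^5 - 0.5037*n^4 - 1.7679*n^3 - 28.0436*n^2 - 5.2882*n - 4.0796
(3) = -w^4 + 5*w^3 + 34*w^2 - 80*w
(4) = v^5 - 3*v^4 - 45*v^3 + 95*v^2 + 204*v - 252
(5) = -8*y^4 + 3*y^3 + 7*y + 5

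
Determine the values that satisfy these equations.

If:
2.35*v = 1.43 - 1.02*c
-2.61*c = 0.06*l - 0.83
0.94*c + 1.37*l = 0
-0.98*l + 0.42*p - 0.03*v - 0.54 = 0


Then:
c = 0.32
l = -0.22
p = 0.80
v = 0.47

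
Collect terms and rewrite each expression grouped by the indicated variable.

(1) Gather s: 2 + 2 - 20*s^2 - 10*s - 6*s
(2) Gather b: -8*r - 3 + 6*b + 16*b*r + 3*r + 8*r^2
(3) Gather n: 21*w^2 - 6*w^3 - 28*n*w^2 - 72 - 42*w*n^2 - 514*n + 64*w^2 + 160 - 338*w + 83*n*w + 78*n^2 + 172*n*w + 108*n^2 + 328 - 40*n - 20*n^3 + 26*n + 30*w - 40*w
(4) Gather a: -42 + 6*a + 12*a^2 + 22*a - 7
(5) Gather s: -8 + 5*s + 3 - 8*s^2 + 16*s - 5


(1) = -20*s^2 - 16*s + 4
(2) = b*(16*r + 6) + 8*r^2 - 5*r - 3
(3) = -20*n^3 + n^2*(186 - 42*w) + n*(-28*w^2 + 255*w - 528) - 6*w^3 + 85*w^2 - 348*w + 416
(4) = 12*a^2 + 28*a - 49
(5) = -8*s^2 + 21*s - 10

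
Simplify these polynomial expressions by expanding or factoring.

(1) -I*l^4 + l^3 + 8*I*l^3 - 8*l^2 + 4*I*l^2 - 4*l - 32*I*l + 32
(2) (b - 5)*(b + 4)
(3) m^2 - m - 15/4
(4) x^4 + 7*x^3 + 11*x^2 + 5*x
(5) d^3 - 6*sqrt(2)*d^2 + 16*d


(1) = (l - 8)*(l - 2)*(l + 2)*(-I*l + 1)
(2) = b^2 - b - 20
(3) = (m - 5/2)*(m + 3/2)
(4) = x*(x + 1)^2*(x + 5)
(5) = d*(d - 4*sqrt(2))*(d - 2*sqrt(2))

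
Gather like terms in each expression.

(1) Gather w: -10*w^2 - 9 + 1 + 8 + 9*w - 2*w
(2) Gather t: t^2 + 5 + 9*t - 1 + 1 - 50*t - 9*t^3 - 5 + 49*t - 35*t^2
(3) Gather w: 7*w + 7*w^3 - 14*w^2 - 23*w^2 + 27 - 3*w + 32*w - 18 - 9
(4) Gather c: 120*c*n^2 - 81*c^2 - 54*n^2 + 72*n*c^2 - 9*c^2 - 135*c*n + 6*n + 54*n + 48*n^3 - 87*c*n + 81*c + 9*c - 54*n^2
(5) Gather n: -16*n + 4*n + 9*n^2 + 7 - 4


(1) = -10*w^2 + 7*w
(2) = -9*t^3 - 34*t^2 + 8*t
(3) = 7*w^3 - 37*w^2 + 36*w
(4) = c^2*(72*n - 90) + c*(120*n^2 - 222*n + 90) + 48*n^3 - 108*n^2 + 60*n
(5) = 9*n^2 - 12*n + 3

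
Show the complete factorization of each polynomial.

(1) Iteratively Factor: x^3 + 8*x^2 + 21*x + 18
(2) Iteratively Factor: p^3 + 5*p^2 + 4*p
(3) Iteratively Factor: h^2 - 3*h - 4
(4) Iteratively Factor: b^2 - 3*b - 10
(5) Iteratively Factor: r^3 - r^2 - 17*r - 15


(1) = (x + 3)*(x^2 + 5*x + 6) = (x + 2)*(x + 3)*(x + 3)
(2) = (p)*(p^2 + 5*p + 4) = p*(p + 1)*(p + 4)
(3) = (h - 4)*(h + 1)
(4) = (b - 5)*(b + 2)
(5) = (r + 1)*(r^2 - 2*r - 15) = (r + 1)*(r + 3)*(r - 5)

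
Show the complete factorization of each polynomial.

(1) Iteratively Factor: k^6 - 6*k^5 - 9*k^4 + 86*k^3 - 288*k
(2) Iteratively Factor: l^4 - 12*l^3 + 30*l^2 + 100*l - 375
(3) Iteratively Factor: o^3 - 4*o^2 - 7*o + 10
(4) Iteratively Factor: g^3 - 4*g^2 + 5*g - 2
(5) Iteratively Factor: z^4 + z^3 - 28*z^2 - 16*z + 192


(1) = (k + 3)*(k^5 - 9*k^4 + 18*k^3 + 32*k^2 - 96*k) = k*(k + 3)*(k^4 - 9*k^3 + 18*k^2 + 32*k - 96) = k*(k - 3)*(k + 3)*(k^3 - 6*k^2 + 32) = k*(k - 3)*(k + 2)*(k + 3)*(k^2 - 8*k + 16) = k*(k - 4)*(k - 3)*(k + 2)*(k + 3)*(k - 4)
(2) = (l - 5)*(l^3 - 7*l^2 - 5*l + 75) = (l - 5)*(l + 3)*(l^2 - 10*l + 25) = (l - 5)^2*(l + 3)*(l - 5)
(3) = (o - 5)*(o^2 + o - 2) = (o - 5)*(o + 2)*(o - 1)
(4) = (g - 1)*(g^2 - 3*g + 2) = (g - 2)*(g - 1)*(g - 1)
(5) = (z - 3)*(z^3 + 4*z^2 - 16*z - 64) = (z - 3)*(z + 4)*(z^2 - 16) = (z - 3)*(z + 4)^2*(z - 4)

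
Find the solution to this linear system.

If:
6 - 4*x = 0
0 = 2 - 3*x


Then:
No Solution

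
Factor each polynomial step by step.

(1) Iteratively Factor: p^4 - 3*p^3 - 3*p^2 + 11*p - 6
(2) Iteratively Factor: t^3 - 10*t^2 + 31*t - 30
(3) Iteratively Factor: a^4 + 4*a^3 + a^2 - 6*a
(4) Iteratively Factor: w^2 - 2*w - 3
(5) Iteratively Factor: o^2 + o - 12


(1) = (p + 2)*(p^3 - 5*p^2 + 7*p - 3) = (p - 3)*(p + 2)*(p^2 - 2*p + 1) = (p - 3)*(p - 1)*(p + 2)*(p - 1)
(2) = (t - 5)*(t^2 - 5*t + 6) = (t - 5)*(t - 3)*(t - 2)
(3) = (a + 3)*(a^3 + a^2 - 2*a) = (a - 1)*(a + 3)*(a^2 + 2*a) = (a - 1)*(a + 2)*(a + 3)*(a)
(4) = (w + 1)*(w - 3)
(5) = (o + 4)*(o - 3)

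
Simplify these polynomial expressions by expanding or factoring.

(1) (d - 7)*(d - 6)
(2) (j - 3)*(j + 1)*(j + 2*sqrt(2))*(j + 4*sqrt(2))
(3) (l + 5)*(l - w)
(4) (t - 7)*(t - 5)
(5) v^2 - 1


(1) = d^2 - 13*d + 42
(2) = j^4 - 2*j^3 + 6*sqrt(2)*j^3 - 12*sqrt(2)*j^2 + 13*j^2 - 32*j - 18*sqrt(2)*j - 48
(3) = l^2 - l*w + 5*l - 5*w
(4) = t^2 - 12*t + 35
(5) = (v - 1)*(v + 1)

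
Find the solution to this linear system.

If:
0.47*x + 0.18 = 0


Then:
x = -0.38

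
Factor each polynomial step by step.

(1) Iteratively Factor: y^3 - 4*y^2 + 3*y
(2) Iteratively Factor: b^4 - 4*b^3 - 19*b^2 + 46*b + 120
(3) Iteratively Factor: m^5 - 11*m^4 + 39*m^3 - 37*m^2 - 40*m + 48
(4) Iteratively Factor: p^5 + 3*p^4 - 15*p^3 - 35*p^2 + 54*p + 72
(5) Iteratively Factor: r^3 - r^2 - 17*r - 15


(1) = (y - 1)*(y^2 - 3*y) = y*(y - 1)*(y - 3)
(2) = (b - 4)*(b^3 - 19*b - 30) = (b - 5)*(b - 4)*(b^2 + 5*b + 6) = (b - 5)*(b - 4)*(b + 2)*(b + 3)
(3) = (m - 1)*(m^4 - 10*m^3 + 29*m^2 - 8*m - 48) = (m - 4)*(m - 1)*(m^3 - 6*m^2 + 5*m + 12) = (m - 4)*(m - 1)*(m + 1)*(m^2 - 7*m + 12) = (m - 4)^2*(m - 1)*(m + 1)*(m - 3)
(4) = (p + 1)*(p^4 + 2*p^3 - 17*p^2 - 18*p + 72) = (p - 3)*(p + 1)*(p^3 + 5*p^2 - 2*p - 24) = (p - 3)*(p - 2)*(p + 1)*(p^2 + 7*p + 12) = (p - 3)*(p - 2)*(p + 1)*(p + 4)*(p + 3)
(5) = (r - 5)*(r^2 + 4*r + 3) = (r - 5)*(r + 3)*(r + 1)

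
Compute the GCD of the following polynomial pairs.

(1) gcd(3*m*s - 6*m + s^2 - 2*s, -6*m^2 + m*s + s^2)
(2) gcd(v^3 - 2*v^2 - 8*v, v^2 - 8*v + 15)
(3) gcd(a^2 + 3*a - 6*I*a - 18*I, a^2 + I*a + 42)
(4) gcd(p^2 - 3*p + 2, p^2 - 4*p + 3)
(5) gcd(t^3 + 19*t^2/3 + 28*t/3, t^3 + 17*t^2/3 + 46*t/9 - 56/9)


(1) = 3*m + s
(2) = 1
(3) = gcd((a + 3)*(a - 6*I), (a - 6*I)*(a + 7*I)) = a - 6*I
(4) = gcd((p - 2)*(p - 1), (p - 3)*(p - 1)) = p - 1
(5) = t^2 + 19*t/3 + 28/3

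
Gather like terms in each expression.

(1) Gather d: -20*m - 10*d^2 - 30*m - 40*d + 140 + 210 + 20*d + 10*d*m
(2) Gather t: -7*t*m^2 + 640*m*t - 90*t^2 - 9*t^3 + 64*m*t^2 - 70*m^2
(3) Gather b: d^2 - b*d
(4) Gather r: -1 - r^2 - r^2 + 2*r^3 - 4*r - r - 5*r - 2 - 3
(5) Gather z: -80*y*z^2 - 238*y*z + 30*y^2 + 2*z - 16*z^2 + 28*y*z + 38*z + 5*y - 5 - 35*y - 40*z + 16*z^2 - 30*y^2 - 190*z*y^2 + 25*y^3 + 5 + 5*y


(1) = -10*d^2 + d*(10*m - 20) - 50*m + 350
(2) = -70*m^2 - 9*t^3 + t^2*(64*m - 90) + t*(-7*m^2 + 640*m)
(3) = -b*d + d^2
(4) = 2*r^3 - 2*r^2 - 10*r - 6
(5) = 25*y^3 - 80*y*z^2 - 25*y + z*(-190*y^2 - 210*y)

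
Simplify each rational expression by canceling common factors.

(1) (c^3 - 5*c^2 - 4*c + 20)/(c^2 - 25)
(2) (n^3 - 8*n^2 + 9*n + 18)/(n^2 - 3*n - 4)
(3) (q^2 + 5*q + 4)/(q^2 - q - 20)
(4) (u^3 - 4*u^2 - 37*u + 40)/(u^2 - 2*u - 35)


(1) = (c^2 - 4)/(c + 5)
(2) = (n^2 - 9*n + 18)/(n - 4)
(3) = (q + 1)/(q - 5)
(4) = (u^2 - 9*u + 8)/(u - 7)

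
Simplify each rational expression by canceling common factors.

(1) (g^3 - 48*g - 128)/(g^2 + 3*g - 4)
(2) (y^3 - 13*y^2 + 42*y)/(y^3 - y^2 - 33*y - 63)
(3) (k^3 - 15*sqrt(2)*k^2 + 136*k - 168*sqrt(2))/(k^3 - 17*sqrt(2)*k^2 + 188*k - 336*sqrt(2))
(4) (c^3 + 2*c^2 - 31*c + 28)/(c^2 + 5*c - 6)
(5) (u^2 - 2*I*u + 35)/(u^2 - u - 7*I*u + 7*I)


(1) = (g^2 - 4*g - 32)/(g - 1)
(2) = (y^2 - 6*y)/(y^2 + 6*y + 9)
(3) = (k - 2*sqrt(2))/(k - 4*sqrt(2))
(4) = (c^2 + 3*c - 28)/(c + 6)
(5) = (u + 5*I)/(u - 1)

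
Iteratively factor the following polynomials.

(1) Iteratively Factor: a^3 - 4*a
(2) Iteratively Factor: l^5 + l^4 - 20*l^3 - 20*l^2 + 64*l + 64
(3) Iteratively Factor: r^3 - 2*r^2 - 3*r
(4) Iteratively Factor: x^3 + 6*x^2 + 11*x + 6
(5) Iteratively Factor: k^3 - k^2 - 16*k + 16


(1) = (a + 2)*(a^2 - 2*a) = (a - 2)*(a + 2)*(a)
(2) = (l - 4)*(l^4 + 5*l^3 - 20*l - 16) = (l - 4)*(l + 2)*(l^3 + 3*l^2 - 6*l - 8) = (l - 4)*(l + 2)*(l + 4)*(l^2 - l - 2) = (l - 4)*(l - 2)*(l + 2)*(l + 4)*(l + 1)
(3) = (r)*(r^2 - 2*r - 3) = r*(r - 3)*(r + 1)
(4) = (x + 1)*(x^2 + 5*x + 6) = (x + 1)*(x + 3)*(x + 2)
(5) = (k + 4)*(k^2 - 5*k + 4) = (k - 1)*(k + 4)*(k - 4)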